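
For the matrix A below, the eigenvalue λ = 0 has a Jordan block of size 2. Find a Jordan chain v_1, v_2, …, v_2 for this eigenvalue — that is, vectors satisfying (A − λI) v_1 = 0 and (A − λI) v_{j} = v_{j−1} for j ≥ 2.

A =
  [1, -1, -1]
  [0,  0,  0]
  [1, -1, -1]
A Jordan chain for λ = 0 of length 2:
v_1 = (1, 0, 1)ᵀ
v_2 = (1, 0, 0)ᵀ

Let N = A − (0)·I. We want v_2 with N^2 v_2 = 0 but N^1 v_2 ≠ 0; then v_{j-1} := N · v_j for j = 2, …, 2.

Pick v_2 = (1, 0, 0)ᵀ.
Then v_1 = N · v_2 = (1, 0, 1)ᵀ.

Sanity check: (A − (0)·I) v_1 = (0, 0, 0)ᵀ = 0. ✓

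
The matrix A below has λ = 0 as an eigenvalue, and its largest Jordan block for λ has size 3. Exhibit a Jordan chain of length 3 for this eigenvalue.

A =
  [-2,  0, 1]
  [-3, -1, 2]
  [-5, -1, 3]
A Jordan chain for λ = 0 of length 3:
v_1 = (-1, -1, -2)ᵀ
v_2 = (-2, -3, -5)ᵀ
v_3 = (1, 0, 0)ᵀ

Let N = A − (0)·I. We want v_3 with N^3 v_3 = 0 but N^2 v_3 ≠ 0; then v_{j-1} := N · v_j for j = 3, …, 2.

Pick v_3 = (1, 0, 0)ᵀ.
Then v_2 = N · v_3 = (-2, -3, -5)ᵀ.
Then v_1 = N · v_2 = (-1, -1, -2)ᵀ.

Sanity check: (A − (0)·I) v_1 = (0, 0, 0)ᵀ = 0. ✓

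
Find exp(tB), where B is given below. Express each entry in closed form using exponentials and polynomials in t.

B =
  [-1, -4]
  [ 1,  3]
e^{tB} =
  [-2*t*exp(t) + exp(t), -4*t*exp(t)]
  [t*exp(t), 2*t*exp(t) + exp(t)]

Strategy: write B = P · J · P⁻¹ where J is a Jordan canonical form, so e^{tB} = P · e^{tJ} · P⁻¹, and e^{tJ} can be computed block-by-block.

B has Jordan form
J =
  [1, 1]
  [0, 1]
(up to reordering of blocks).

Per-block formulas:
  For a 2×2 Jordan block J_2(1): exp(t · J_2(1)) = e^(1t)·(I + t·N), where N is the 2×2 nilpotent shift.

After assembling e^{tJ} and conjugating by P, we get:

e^{tB} =
  [-2*t*exp(t) + exp(t), -4*t*exp(t)]
  [t*exp(t), 2*t*exp(t) + exp(t)]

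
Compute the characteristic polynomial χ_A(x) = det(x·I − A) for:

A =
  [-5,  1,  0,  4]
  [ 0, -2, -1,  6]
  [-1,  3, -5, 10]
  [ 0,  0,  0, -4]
x^4 + 16*x^3 + 96*x^2 + 256*x + 256

Expanding det(x·I − A) (e.g. by cofactor expansion or by noting that A is similar to its Jordan form J, which has the same characteristic polynomial as A) gives
  χ_A(x) = x^4 + 16*x^3 + 96*x^2 + 256*x + 256
which factors as (x + 4)^4. The eigenvalues (with algebraic multiplicities) are λ = -4 with multiplicity 4.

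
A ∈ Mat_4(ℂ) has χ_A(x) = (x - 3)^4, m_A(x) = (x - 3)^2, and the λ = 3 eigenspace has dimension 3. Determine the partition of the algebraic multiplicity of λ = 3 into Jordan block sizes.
Block sizes for λ = 3: [2, 1, 1]

Step 1 — from the characteristic polynomial, algebraic multiplicity of λ = 3 is 4. From dim ker(A − (3)·I) = 3, there are exactly 3 Jordan blocks for λ = 3.
Step 2 — from the minimal polynomial, the factor (x − 3)^2 tells us the largest block for λ = 3 has size 2.
Step 3 — with total size 4, 3 blocks, and largest block 2, the block sizes (in nonincreasing order) are [2, 1, 1].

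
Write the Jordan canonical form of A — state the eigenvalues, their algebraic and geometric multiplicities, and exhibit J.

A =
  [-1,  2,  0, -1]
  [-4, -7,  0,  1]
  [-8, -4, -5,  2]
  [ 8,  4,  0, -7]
J_2(-5) ⊕ J_1(-5) ⊕ J_1(-5)

The characteristic polynomial is
  det(x·I − A) = x^4 + 20*x^3 + 150*x^2 + 500*x + 625 = (x + 5)^4

Eigenvalues and multiplicities (the geometric multiplicity of λ is n − rank(A − λI), which equals the number of Jordan blocks for λ):
  λ = -5: algebraic multiplicity = 4, geometric multiplicity = 3

Determining the block sizes for each eigenvalue:
  λ = -5: 3 blocks summing to 4 forces exactly one block of size 2 and the rest size 1 → block sizes [2, 1, 1]

Assembling the blocks gives a Jordan form
J =
  [-5,  1,  0,  0]
  [ 0, -5,  0,  0]
  [ 0,  0, -5,  0]
  [ 0,  0,  0, -5]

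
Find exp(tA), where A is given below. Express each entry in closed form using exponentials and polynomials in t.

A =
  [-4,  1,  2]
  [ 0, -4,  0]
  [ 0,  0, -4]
e^{tA} =
  [exp(-4*t), t*exp(-4*t), 2*t*exp(-4*t)]
  [0, exp(-4*t), 0]
  [0, 0, exp(-4*t)]

Strategy: write A = P · J · P⁻¹ where J is a Jordan canonical form, so e^{tA} = P · e^{tJ} · P⁻¹, and e^{tJ} can be computed block-by-block.

A has Jordan form
J =
  [-4,  1,  0]
  [ 0, -4,  0]
  [ 0,  0, -4]
(up to reordering of blocks).

Per-block formulas:
  For a 2×2 Jordan block J_2(-4): exp(t · J_2(-4)) = e^(-4t)·(I + t·N), where N is the 2×2 nilpotent shift.
  For a 1×1 block at λ = -4: exp(t · [-4]) = [e^(-4t)].

After assembling e^{tJ} and conjugating by P, we get:

e^{tA} =
  [exp(-4*t), t*exp(-4*t), 2*t*exp(-4*t)]
  [0, exp(-4*t), 0]
  [0, 0, exp(-4*t)]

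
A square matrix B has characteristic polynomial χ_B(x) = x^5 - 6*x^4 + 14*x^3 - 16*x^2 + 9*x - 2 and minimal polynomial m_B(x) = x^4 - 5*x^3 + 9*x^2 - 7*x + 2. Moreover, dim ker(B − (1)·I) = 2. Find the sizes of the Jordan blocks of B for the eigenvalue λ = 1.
Block sizes for λ = 1: [3, 1]

Step 1 — from the characteristic polynomial, algebraic multiplicity of λ = 1 is 4. From dim ker(B − (1)·I) = 2, there are exactly 2 Jordan blocks for λ = 1.
Step 2 — from the minimal polynomial, the factor (x − 1)^3 tells us the largest block for λ = 1 has size 3.
Step 3 — with total size 4, 2 blocks, and largest block 3, the block sizes (in nonincreasing order) are [3, 1].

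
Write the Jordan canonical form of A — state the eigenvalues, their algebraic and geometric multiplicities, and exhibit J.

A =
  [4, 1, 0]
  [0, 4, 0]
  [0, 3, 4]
J_2(4) ⊕ J_1(4)

The characteristic polynomial is
  det(x·I − A) = x^3 - 12*x^2 + 48*x - 64 = (x - 4)^3

Eigenvalues and multiplicities (the geometric multiplicity of λ is n − rank(A − λI), which equals the number of Jordan blocks for λ):
  λ = 4: algebraic multiplicity = 3, geometric multiplicity = 2

Determining the block sizes for each eigenvalue:
  λ = 4: 2 blocks summing to 3 forces exactly one block of size 2 and the rest size 1 → block sizes [2, 1]

Assembling the blocks gives a Jordan form
J =
  [4, 1, 0]
  [0, 4, 0]
  [0, 0, 4]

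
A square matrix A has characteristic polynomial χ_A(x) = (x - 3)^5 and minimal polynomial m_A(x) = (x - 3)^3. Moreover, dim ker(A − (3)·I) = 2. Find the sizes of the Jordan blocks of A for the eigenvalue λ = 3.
Block sizes for λ = 3: [3, 2]

Step 1 — from the characteristic polynomial, algebraic multiplicity of λ = 3 is 5. From dim ker(A − (3)·I) = 2, there are exactly 2 Jordan blocks for λ = 3.
Step 2 — from the minimal polynomial, the factor (x − 3)^3 tells us the largest block for λ = 3 has size 3.
Step 3 — with total size 5, 2 blocks, and largest block 3, the block sizes (in nonincreasing order) are [3, 2].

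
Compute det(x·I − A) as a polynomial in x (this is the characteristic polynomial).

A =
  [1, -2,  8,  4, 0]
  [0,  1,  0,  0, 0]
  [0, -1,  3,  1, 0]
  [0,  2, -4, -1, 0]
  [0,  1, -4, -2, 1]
x^5 - 5*x^4 + 10*x^3 - 10*x^2 + 5*x - 1

Expanding det(x·I − A) (e.g. by cofactor expansion or by noting that A is similar to its Jordan form J, which has the same characteristic polynomial as A) gives
  χ_A(x) = x^5 - 5*x^4 + 10*x^3 - 10*x^2 + 5*x - 1
which factors as (x - 1)^5. The eigenvalues (with algebraic multiplicities) are λ = 1 with multiplicity 5.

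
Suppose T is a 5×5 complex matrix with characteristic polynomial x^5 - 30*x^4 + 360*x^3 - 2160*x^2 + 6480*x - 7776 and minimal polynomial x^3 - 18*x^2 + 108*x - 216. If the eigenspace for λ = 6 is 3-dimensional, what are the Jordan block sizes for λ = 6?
Block sizes for λ = 6: [3, 1, 1]

Step 1 — from the characteristic polynomial, algebraic multiplicity of λ = 6 is 5. From dim ker(T − (6)·I) = 3, there are exactly 3 Jordan blocks for λ = 6.
Step 2 — from the minimal polynomial, the factor (x − 6)^3 tells us the largest block for λ = 6 has size 3.
Step 3 — with total size 5, 3 blocks, and largest block 3, the block sizes (in nonincreasing order) are [3, 1, 1].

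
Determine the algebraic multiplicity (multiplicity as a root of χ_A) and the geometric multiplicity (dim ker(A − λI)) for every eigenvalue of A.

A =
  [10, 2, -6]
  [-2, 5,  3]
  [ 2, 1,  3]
λ = 6: alg = 3, geom = 2

Step 1 — factor the characteristic polynomial to read off the algebraic multiplicities:
  χ_A(x) = (x - 6)^3

Step 2 — compute geometric multiplicities via the rank-nullity identity g(λ) = n − rank(A − λI):
  rank(A − (6)·I) = 1, so dim ker(A − (6)·I) = n − 1 = 2

Summary:
  λ = 6: algebraic multiplicity = 3, geometric multiplicity = 2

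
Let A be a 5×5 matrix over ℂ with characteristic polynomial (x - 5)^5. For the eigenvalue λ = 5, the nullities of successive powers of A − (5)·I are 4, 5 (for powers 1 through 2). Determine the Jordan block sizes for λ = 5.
Block sizes for λ = 5: [2, 1, 1, 1]

From the dimensions of kernels of powers, the number of Jordan blocks of size at least j is d_j − d_{j−1} where d_j = dim ker(N^j) (with d_0 = 0). Computing the differences gives [4, 1].
The number of blocks of size exactly k is (#blocks of size ≥ k) − (#blocks of size ≥ k + 1), so the partition is: 3 block(s) of size 1, 1 block(s) of size 2.
In nonincreasing order the block sizes are [2, 1, 1, 1].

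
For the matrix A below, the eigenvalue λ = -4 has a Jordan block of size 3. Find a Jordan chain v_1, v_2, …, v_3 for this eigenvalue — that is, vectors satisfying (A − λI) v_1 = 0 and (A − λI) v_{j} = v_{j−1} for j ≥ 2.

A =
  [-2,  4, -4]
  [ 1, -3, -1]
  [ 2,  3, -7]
A Jordan chain for λ = -4 of length 3:
v_1 = (0, 1, 1)ᵀ
v_2 = (2, 1, 2)ᵀ
v_3 = (1, 0, 0)ᵀ

Let N = A − (-4)·I. We want v_3 with N^3 v_3 = 0 but N^2 v_3 ≠ 0; then v_{j-1} := N · v_j for j = 3, …, 2.

Pick v_3 = (1, 0, 0)ᵀ.
Then v_2 = N · v_3 = (2, 1, 2)ᵀ.
Then v_1 = N · v_2 = (0, 1, 1)ᵀ.

Sanity check: (A − (-4)·I) v_1 = (0, 0, 0)ᵀ = 0. ✓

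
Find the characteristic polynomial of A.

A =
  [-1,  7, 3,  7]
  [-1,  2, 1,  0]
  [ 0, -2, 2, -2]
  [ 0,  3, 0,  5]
x^4 - 8*x^3 + 24*x^2 - 32*x + 16

Expanding det(x·I − A) (e.g. by cofactor expansion or by noting that A is similar to its Jordan form J, which has the same characteristic polynomial as A) gives
  χ_A(x) = x^4 - 8*x^3 + 24*x^2 - 32*x + 16
which factors as (x - 2)^4. The eigenvalues (with algebraic multiplicities) are λ = 2 with multiplicity 4.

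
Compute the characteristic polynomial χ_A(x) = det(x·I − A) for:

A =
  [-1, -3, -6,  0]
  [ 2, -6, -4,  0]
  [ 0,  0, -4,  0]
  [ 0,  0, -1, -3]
x^4 + 14*x^3 + 73*x^2 + 168*x + 144

Expanding det(x·I − A) (e.g. by cofactor expansion or by noting that A is similar to its Jordan form J, which has the same characteristic polynomial as A) gives
  χ_A(x) = x^4 + 14*x^3 + 73*x^2 + 168*x + 144
which factors as (x + 3)^2*(x + 4)^2. The eigenvalues (with algebraic multiplicities) are λ = -4 with multiplicity 2, λ = -3 with multiplicity 2.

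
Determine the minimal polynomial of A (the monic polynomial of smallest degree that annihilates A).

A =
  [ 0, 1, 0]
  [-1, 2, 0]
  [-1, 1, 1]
x^2 - 2*x + 1

The characteristic polynomial is χ_A(x) = (x - 1)^3, so the eigenvalues are known. The minimal polynomial is
  m_A(x) = Π_λ (x − λ)^{k_λ}
where k_λ is the size of the *largest* Jordan block for λ (equivalently, the smallest k with (A − λI)^k v = 0 for every generalised eigenvector v of λ).

  λ = 1: largest Jordan block has size 2, contributing (x − 1)^2

So m_A(x) = (x - 1)^2 = x^2 - 2*x + 1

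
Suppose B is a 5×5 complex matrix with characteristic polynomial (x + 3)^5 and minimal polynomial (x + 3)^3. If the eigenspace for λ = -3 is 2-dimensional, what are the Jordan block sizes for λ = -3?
Block sizes for λ = -3: [3, 2]

Step 1 — from the characteristic polynomial, algebraic multiplicity of λ = -3 is 5. From dim ker(B − (-3)·I) = 2, there are exactly 2 Jordan blocks for λ = -3.
Step 2 — from the minimal polynomial, the factor (x + 3)^3 tells us the largest block for λ = -3 has size 3.
Step 3 — with total size 5, 2 blocks, and largest block 3, the block sizes (in nonincreasing order) are [3, 2].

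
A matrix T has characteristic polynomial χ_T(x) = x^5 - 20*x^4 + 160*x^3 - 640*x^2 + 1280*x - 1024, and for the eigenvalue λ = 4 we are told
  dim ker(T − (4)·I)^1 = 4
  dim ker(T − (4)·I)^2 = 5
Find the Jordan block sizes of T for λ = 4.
Block sizes for λ = 4: [2, 1, 1, 1]

From the dimensions of kernels of powers, the number of Jordan blocks of size at least j is d_j − d_{j−1} where d_j = dim ker(N^j) (with d_0 = 0). Computing the differences gives [4, 1].
The number of blocks of size exactly k is (#blocks of size ≥ k) − (#blocks of size ≥ k + 1), so the partition is: 3 block(s) of size 1, 1 block(s) of size 2.
In nonincreasing order the block sizes are [2, 1, 1, 1].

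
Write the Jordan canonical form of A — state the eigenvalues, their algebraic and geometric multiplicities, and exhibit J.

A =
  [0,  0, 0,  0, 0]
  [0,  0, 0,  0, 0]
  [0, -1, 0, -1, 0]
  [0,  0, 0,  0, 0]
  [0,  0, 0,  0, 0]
J_2(0) ⊕ J_1(0) ⊕ J_1(0) ⊕ J_1(0)

The characteristic polynomial is
  det(x·I − A) = x^5

Eigenvalues and multiplicities (the geometric multiplicity of λ is n − rank(A − λI), which equals the number of Jordan blocks for λ):
  λ = 0: algebraic multiplicity = 5, geometric multiplicity = 4

Determining the block sizes for each eigenvalue:
  λ = 0: 4 blocks summing to 5 forces exactly one block of size 2 and the rest size 1 → block sizes [2, 1, 1, 1]

Assembling the blocks gives a Jordan form
J =
  [0, 1, 0, 0, 0]
  [0, 0, 0, 0, 0]
  [0, 0, 0, 0, 0]
  [0, 0, 0, 0, 0]
  [0, 0, 0, 0, 0]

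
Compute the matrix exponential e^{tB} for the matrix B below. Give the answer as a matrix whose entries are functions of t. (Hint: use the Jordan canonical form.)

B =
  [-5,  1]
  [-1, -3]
e^{tB} =
  [-t*exp(-4*t) + exp(-4*t), t*exp(-4*t)]
  [-t*exp(-4*t), t*exp(-4*t) + exp(-4*t)]

Strategy: write B = P · J · P⁻¹ where J is a Jordan canonical form, so e^{tB} = P · e^{tJ} · P⁻¹, and e^{tJ} can be computed block-by-block.

B has Jordan form
J =
  [-4,  1]
  [ 0, -4]
(up to reordering of blocks).

Per-block formulas:
  For a 2×2 Jordan block J_2(-4): exp(t · J_2(-4)) = e^(-4t)·(I + t·N), where N is the 2×2 nilpotent shift.

After assembling e^{tJ} and conjugating by P, we get:

e^{tB} =
  [-t*exp(-4*t) + exp(-4*t), t*exp(-4*t)]
  [-t*exp(-4*t), t*exp(-4*t) + exp(-4*t)]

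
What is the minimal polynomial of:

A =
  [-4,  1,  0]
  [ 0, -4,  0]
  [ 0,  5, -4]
x^2 + 8*x + 16

The characteristic polynomial is χ_A(x) = (x + 4)^3, so the eigenvalues are known. The minimal polynomial is
  m_A(x) = Π_λ (x − λ)^{k_λ}
where k_λ is the size of the *largest* Jordan block for λ (equivalently, the smallest k with (A − λI)^k v = 0 for every generalised eigenvector v of λ).

  λ = -4: largest Jordan block has size 2, contributing (x + 4)^2

So m_A(x) = (x + 4)^2 = x^2 + 8*x + 16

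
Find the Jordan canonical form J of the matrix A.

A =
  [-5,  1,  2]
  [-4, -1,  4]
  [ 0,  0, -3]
J_2(-3) ⊕ J_1(-3)

The characteristic polynomial is
  det(x·I − A) = x^3 + 9*x^2 + 27*x + 27 = (x + 3)^3

Eigenvalues and multiplicities (the geometric multiplicity of λ is n − rank(A − λI), which equals the number of Jordan blocks for λ):
  λ = -3: algebraic multiplicity = 3, geometric multiplicity = 2

Determining the block sizes for each eigenvalue:
  λ = -3: 2 blocks summing to 3 forces exactly one block of size 2 and the rest size 1 → block sizes [2, 1]

Assembling the blocks gives a Jordan form
J =
  [-3,  1,  0]
  [ 0, -3,  0]
  [ 0,  0, -3]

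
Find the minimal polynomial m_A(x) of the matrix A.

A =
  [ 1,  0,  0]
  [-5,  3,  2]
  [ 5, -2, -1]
x^2 - 2*x + 1

The characteristic polynomial is χ_A(x) = (x - 1)^3, so the eigenvalues are known. The minimal polynomial is
  m_A(x) = Π_λ (x − λ)^{k_λ}
where k_λ is the size of the *largest* Jordan block for λ (equivalently, the smallest k with (A − λI)^k v = 0 for every generalised eigenvector v of λ).

  λ = 1: largest Jordan block has size 2, contributing (x − 1)^2

So m_A(x) = (x - 1)^2 = x^2 - 2*x + 1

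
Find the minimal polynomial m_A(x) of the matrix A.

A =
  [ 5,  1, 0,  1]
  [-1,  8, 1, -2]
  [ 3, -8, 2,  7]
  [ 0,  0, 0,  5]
x^3 - 15*x^2 + 75*x - 125

The characteristic polynomial is χ_A(x) = (x - 5)^4, so the eigenvalues are known. The minimal polynomial is
  m_A(x) = Π_λ (x − λ)^{k_λ}
where k_λ is the size of the *largest* Jordan block for λ (equivalently, the smallest k with (A − λI)^k v = 0 for every generalised eigenvector v of λ).

  λ = 5: largest Jordan block has size 3, contributing (x − 5)^3

So m_A(x) = (x - 5)^3 = x^3 - 15*x^2 + 75*x - 125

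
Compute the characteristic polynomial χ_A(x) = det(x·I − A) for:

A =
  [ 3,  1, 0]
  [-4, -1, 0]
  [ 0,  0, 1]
x^3 - 3*x^2 + 3*x - 1

Expanding det(x·I − A) (e.g. by cofactor expansion or by noting that A is similar to its Jordan form J, which has the same characteristic polynomial as A) gives
  χ_A(x) = x^3 - 3*x^2 + 3*x - 1
which factors as (x - 1)^3. The eigenvalues (with algebraic multiplicities) are λ = 1 with multiplicity 3.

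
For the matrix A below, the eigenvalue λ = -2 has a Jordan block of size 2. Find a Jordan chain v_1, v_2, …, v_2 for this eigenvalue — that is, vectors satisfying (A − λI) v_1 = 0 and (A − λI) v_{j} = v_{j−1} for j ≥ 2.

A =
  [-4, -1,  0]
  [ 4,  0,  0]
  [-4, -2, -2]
A Jordan chain for λ = -2 of length 2:
v_1 = (-2, 4, -4)ᵀ
v_2 = (1, 0, 0)ᵀ

Let N = A − (-2)·I. We want v_2 with N^2 v_2 = 0 but N^1 v_2 ≠ 0; then v_{j-1} := N · v_j for j = 2, …, 2.

Pick v_2 = (1, 0, 0)ᵀ.
Then v_1 = N · v_2 = (-2, 4, -4)ᵀ.

Sanity check: (A − (-2)·I) v_1 = (0, 0, 0)ᵀ = 0. ✓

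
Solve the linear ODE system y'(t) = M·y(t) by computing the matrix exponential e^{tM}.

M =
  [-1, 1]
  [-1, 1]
e^{tM} =
  [1 - t, t]
  [-t, t + 1]

Strategy: write M = P · J · P⁻¹ where J is a Jordan canonical form, so e^{tM} = P · e^{tJ} · P⁻¹, and e^{tJ} can be computed block-by-block.

M has Jordan form
J =
  [0, 1]
  [0, 0]
(up to reordering of blocks).

Per-block formulas:
  For a 2×2 Jordan block J_2(0): exp(t · J_2(0)) = e^(0t)·(I + t·N), where N is the 2×2 nilpotent shift.

After assembling e^{tJ} and conjugating by P, we get:

e^{tM} =
  [1 - t, t]
  [-t, t + 1]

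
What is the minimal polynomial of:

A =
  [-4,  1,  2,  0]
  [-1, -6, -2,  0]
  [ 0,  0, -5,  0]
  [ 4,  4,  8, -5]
x^2 + 10*x + 25

The characteristic polynomial is χ_A(x) = (x + 5)^4, so the eigenvalues are known. The minimal polynomial is
  m_A(x) = Π_λ (x − λ)^{k_λ}
where k_λ is the size of the *largest* Jordan block for λ (equivalently, the smallest k with (A − λI)^k v = 0 for every generalised eigenvector v of λ).

  λ = -5: largest Jordan block has size 2, contributing (x + 5)^2

So m_A(x) = (x + 5)^2 = x^2 + 10*x + 25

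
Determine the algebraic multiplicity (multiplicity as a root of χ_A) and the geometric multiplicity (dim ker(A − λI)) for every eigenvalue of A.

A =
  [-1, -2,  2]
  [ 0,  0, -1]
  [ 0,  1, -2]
λ = -1: alg = 3, geom = 2

Step 1 — factor the characteristic polynomial to read off the algebraic multiplicities:
  χ_A(x) = (x + 1)^3

Step 2 — compute geometric multiplicities via the rank-nullity identity g(λ) = n − rank(A − λI):
  rank(A − (-1)·I) = 1, so dim ker(A − (-1)·I) = n − 1 = 2

Summary:
  λ = -1: algebraic multiplicity = 3, geometric multiplicity = 2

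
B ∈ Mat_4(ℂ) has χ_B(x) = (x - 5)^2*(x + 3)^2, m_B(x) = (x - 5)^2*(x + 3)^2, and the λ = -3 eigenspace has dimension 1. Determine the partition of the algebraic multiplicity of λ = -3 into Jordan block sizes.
Block sizes for λ = -3: [2]

Step 1 — from the characteristic polynomial, algebraic multiplicity of λ = -3 is 2. From dim ker(B − (-3)·I) = 1, there are exactly 1 Jordan blocks for λ = -3.
Step 2 — from the minimal polynomial, the factor (x + 3)^2 tells us the largest block for λ = -3 has size 2.
Step 3 — with total size 2, 1 blocks, and largest block 2, the block sizes (in nonincreasing order) are [2].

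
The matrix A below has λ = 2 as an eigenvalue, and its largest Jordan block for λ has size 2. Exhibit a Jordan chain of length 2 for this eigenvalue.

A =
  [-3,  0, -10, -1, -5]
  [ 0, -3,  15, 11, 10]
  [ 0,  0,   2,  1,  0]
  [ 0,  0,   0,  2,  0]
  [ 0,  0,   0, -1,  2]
A Jordan chain for λ = 2 of length 2:
v_1 = (-1, 1, 1, 0, -1)ᵀ
v_2 = (0, 2, 0, 1, 0)ᵀ

Let N = A − (2)·I. We want v_2 with N^2 v_2 = 0 but N^1 v_2 ≠ 0; then v_{j-1} := N · v_j for j = 2, …, 2.

Pick v_2 = (0, 2, 0, 1, 0)ᵀ.
Then v_1 = N · v_2 = (-1, 1, 1, 0, -1)ᵀ.

Sanity check: (A − (2)·I) v_1 = (0, 0, 0, 0, 0)ᵀ = 0. ✓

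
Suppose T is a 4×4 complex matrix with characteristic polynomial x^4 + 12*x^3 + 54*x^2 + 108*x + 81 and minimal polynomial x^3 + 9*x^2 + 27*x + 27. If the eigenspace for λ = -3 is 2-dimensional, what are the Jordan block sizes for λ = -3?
Block sizes for λ = -3: [3, 1]

Step 1 — from the characteristic polynomial, algebraic multiplicity of λ = -3 is 4. From dim ker(T − (-3)·I) = 2, there are exactly 2 Jordan blocks for λ = -3.
Step 2 — from the minimal polynomial, the factor (x + 3)^3 tells us the largest block for λ = -3 has size 3.
Step 3 — with total size 4, 2 blocks, and largest block 3, the block sizes (in nonincreasing order) are [3, 1].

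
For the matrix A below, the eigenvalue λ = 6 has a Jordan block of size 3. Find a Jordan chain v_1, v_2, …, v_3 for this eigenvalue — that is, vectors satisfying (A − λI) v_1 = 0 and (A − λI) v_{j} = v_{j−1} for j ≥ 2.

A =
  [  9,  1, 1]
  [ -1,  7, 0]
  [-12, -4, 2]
A Jordan chain for λ = 6 of length 3:
v_1 = (-4, -4, 16)ᵀ
v_2 = (3, -1, -12)ᵀ
v_3 = (1, 0, 0)ᵀ

Let N = A − (6)·I. We want v_3 with N^3 v_3 = 0 but N^2 v_3 ≠ 0; then v_{j-1} := N · v_j for j = 3, …, 2.

Pick v_3 = (1, 0, 0)ᵀ.
Then v_2 = N · v_3 = (3, -1, -12)ᵀ.
Then v_1 = N · v_2 = (-4, -4, 16)ᵀ.

Sanity check: (A − (6)·I) v_1 = (0, 0, 0)ᵀ = 0. ✓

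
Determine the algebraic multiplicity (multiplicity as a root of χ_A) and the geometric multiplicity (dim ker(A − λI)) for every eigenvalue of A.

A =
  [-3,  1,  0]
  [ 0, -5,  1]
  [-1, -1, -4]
λ = -4: alg = 3, geom = 1

Step 1 — factor the characteristic polynomial to read off the algebraic multiplicities:
  χ_A(x) = (x + 4)^3

Step 2 — compute geometric multiplicities via the rank-nullity identity g(λ) = n − rank(A − λI):
  rank(A − (-4)·I) = 2, so dim ker(A − (-4)·I) = n − 2 = 1

Summary:
  λ = -4: algebraic multiplicity = 3, geometric multiplicity = 1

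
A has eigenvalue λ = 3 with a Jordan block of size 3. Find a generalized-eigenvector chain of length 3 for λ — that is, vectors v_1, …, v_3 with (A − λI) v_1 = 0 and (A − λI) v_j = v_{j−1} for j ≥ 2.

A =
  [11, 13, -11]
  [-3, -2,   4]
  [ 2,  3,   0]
A Jordan chain for λ = 3 of length 3:
v_1 = (3, -1, 1)ᵀ
v_2 = (8, -3, 2)ᵀ
v_3 = (1, 0, 0)ᵀ

Let N = A − (3)·I. We want v_3 with N^3 v_3 = 0 but N^2 v_3 ≠ 0; then v_{j-1} := N · v_j for j = 3, …, 2.

Pick v_3 = (1, 0, 0)ᵀ.
Then v_2 = N · v_3 = (8, -3, 2)ᵀ.
Then v_1 = N · v_2 = (3, -1, 1)ᵀ.

Sanity check: (A − (3)·I) v_1 = (0, 0, 0)ᵀ = 0. ✓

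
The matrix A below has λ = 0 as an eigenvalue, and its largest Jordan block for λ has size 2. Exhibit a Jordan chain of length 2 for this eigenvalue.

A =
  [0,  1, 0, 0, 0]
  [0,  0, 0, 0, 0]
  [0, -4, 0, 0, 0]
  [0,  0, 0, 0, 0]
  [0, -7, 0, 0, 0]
A Jordan chain for λ = 0 of length 2:
v_1 = (1, 0, -4, 0, -7)ᵀ
v_2 = (0, 1, 0, 0, 0)ᵀ

Let N = A − (0)·I. We want v_2 with N^2 v_2 = 0 but N^1 v_2 ≠ 0; then v_{j-1} := N · v_j for j = 2, …, 2.

Pick v_2 = (0, 1, 0, 0, 0)ᵀ.
Then v_1 = N · v_2 = (1, 0, -4, 0, -7)ᵀ.

Sanity check: (A − (0)·I) v_1 = (0, 0, 0, 0, 0)ᵀ = 0. ✓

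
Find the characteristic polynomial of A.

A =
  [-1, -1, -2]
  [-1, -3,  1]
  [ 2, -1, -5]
x^3 + 9*x^2 + 27*x + 27

Expanding det(x·I − A) (e.g. by cofactor expansion or by noting that A is similar to its Jordan form J, which has the same characteristic polynomial as A) gives
  χ_A(x) = x^3 + 9*x^2 + 27*x + 27
which factors as (x + 3)^3. The eigenvalues (with algebraic multiplicities) are λ = -3 with multiplicity 3.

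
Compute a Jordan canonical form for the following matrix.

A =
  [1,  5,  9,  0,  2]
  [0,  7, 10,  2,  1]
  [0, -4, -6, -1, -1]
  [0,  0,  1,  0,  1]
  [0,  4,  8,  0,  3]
J_3(1) ⊕ J_2(1)

The characteristic polynomial is
  det(x·I − A) = x^5 - 5*x^4 + 10*x^3 - 10*x^2 + 5*x - 1 = (x - 1)^5

Eigenvalues and multiplicities (the geometric multiplicity of λ is n − rank(A − λI), which equals the number of Jordan blocks for λ):
  λ = 1: algebraic multiplicity = 5, geometric multiplicity = 2

Determining the block sizes for each eigenvalue:
  λ = 1: with am = 5 and gm = 2, the partition is not yet determined (e.g. several partitions of 5 into 2 parts exist). Let N = A − (1)·I. Computing rank(N^1) = 3, rank(N^2) = 1, rank(N^3) = 0; the number of blocks of size ≥ j is rank(N^{j−1}) − rank(N^j), giving [2, 2, 1]. So we have 1 block(s) of size 3, 1 block(s) of size 2 → block sizes [3, 2]

Assembling the blocks gives a Jordan form
J =
  [1, 1, 0, 0, 0]
  [0, 1, 1, 0, 0]
  [0, 0, 1, 0, 0]
  [0, 0, 0, 1, 1]
  [0, 0, 0, 0, 1]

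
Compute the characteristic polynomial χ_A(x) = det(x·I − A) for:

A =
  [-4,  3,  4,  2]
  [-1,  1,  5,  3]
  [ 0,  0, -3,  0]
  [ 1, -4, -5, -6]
x^4 + 12*x^3 + 54*x^2 + 108*x + 81

Expanding det(x·I − A) (e.g. by cofactor expansion or by noting that A is similar to its Jordan form J, which has the same characteristic polynomial as A) gives
  χ_A(x) = x^4 + 12*x^3 + 54*x^2 + 108*x + 81
which factors as (x + 3)^4. The eigenvalues (with algebraic multiplicities) are λ = -3 with multiplicity 4.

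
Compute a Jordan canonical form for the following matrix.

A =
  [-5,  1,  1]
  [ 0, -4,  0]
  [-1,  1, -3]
J_2(-4) ⊕ J_1(-4)

The characteristic polynomial is
  det(x·I − A) = x^3 + 12*x^2 + 48*x + 64 = (x + 4)^3

Eigenvalues and multiplicities (the geometric multiplicity of λ is n − rank(A − λI), which equals the number of Jordan blocks for λ):
  λ = -4: algebraic multiplicity = 3, geometric multiplicity = 2

Determining the block sizes for each eigenvalue:
  λ = -4: 2 blocks summing to 3 forces exactly one block of size 2 and the rest size 1 → block sizes [2, 1]

Assembling the blocks gives a Jordan form
J =
  [-4,  1,  0]
  [ 0, -4,  0]
  [ 0,  0, -4]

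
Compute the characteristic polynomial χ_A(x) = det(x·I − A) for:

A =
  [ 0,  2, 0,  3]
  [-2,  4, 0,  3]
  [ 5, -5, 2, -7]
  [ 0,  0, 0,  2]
x^4 - 8*x^3 + 24*x^2 - 32*x + 16

Expanding det(x·I − A) (e.g. by cofactor expansion or by noting that A is similar to its Jordan form J, which has the same characteristic polynomial as A) gives
  χ_A(x) = x^4 - 8*x^3 + 24*x^2 - 32*x + 16
which factors as (x - 2)^4. The eigenvalues (with algebraic multiplicities) are λ = 2 with multiplicity 4.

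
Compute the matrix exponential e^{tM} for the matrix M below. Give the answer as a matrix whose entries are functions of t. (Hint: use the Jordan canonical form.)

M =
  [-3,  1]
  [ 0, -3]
e^{tM} =
  [exp(-3*t), t*exp(-3*t)]
  [0, exp(-3*t)]

Strategy: write M = P · J · P⁻¹ where J is a Jordan canonical form, so e^{tM} = P · e^{tJ} · P⁻¹, and e^{tJ} can be computed block-by-block.

M has Jordan form
J =
  [-3,  1]
  [ 0, -3]
(up to reordering of blocks).

Per-block formulas:
  For a 2×2 Jordan block J_2(-3): exp(t · J_2(-3)) = e^(-3t)·(I + t·N), where N is the 2×2 nilpotent shift.

After assembling e^{tJ} and conjugating by P, we get:

e^{tM} =
  [exp(-3*t), t*exp(-3*t)]
  [0, exp(-3*t)]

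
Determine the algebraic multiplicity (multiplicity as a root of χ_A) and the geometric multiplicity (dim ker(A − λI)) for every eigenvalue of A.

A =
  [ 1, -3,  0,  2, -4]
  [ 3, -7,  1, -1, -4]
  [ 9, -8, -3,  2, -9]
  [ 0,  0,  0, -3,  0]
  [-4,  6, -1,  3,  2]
λ = -3: alg = 4, geom = 2; λ = 2: alg = 1, geom = 1

Step 1 — factor the characteristic polynomial to read off the algebraic multiplicities:
  χ_A(x) = (x - 2)*(x + 3)^4

Step 2 — compute geometric multiplicities via the rank-nullity identity g(λ) = n − rank(A − λI):
  rank(A − (-3)·I) = 3, so dim ker(A − (-3)·I) = n − 3 = 2
  rank(A − (2)·I) = 4, so dim ker(A − (2)·I) = n − 4 = 1

Summary:
  λ = -3: algebraic multiplicity = 4, geometric multiplicity = 2
  λ = 2: algebraic multiplicity = 1, geometric multiplicity = 1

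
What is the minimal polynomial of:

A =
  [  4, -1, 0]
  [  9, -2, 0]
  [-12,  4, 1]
x^2 - 2*x + 1

The characteristic polynomial is χ_A(x) = (x - 1)^3, so the eigenvalues are known. The minimal polynomial is
  m_A(x) = Π_λ (x − λ)^{k_λ}
where k_λ is the size of the *largest* Jordan block for λ (equivalently, the smallest k with (A − λI)^k v = 0 for every generalised eigenvector v of λ).

  λ = 1: largest Jordan block has size 2, contributing (x − 1)^2

So m_A(x) = (x - 1)^2 = x^2 - 2*x + 1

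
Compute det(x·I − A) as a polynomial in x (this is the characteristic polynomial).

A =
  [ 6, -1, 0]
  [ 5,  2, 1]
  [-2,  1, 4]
x^3 - 12*x^2 + 48*x - 64

Expanding det(x·I − A) (e.g. by cofactor expansion or by noting that A is similar to its Jordan form J, which has the same characteristic polynomial as A) gives
  χ_A(x) = x^3 - 12*x^2 + 48*x - 64
which factors as (x - 4)^3. The eigenvalues (with algebraic multiplicities) are λ = 4 with multiplicity 3.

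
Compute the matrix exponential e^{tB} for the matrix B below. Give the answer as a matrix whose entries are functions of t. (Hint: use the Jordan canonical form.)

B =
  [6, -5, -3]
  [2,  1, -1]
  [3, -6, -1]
e^{tB} =
  [-3*t^2*exp(2*t)/2 + 4*t*exp(2*t) + exp(2*t), 3*t^2*exp(2*t)/2 - 5*t*exp(2*t), t^2*exp(2*t) - 3*t*exp(2*t)]
  [3*t^2*exp(2*t)/2 + 2*t*exp(2*t), -3*t^2*exp(2*t)/2 - t*exp(2*t) + exp(2*t), -t^2*exp(2*t) - t*exp(2*t)]
  [-9*t^2*exp(2*t)/2 + 3*t*exp(2*t), 9*t^2*exp(2*t)/2 - 6*t*exp(2*t), 3*t^2*exp(2*t) - 3*t*exp(2*t) + exp(2*t)]

Strategy: write B = P · J · P⁻¹ where J is a Jordan canonical form, so e^{tB} = P · e^{tJ} · P⁻¹, and e^{tJ} can be computed block-by-block.

B has Jordan form
J =
  [2, 1, 0]
  [0, 2, 1]
  [0, 0, 2]
(up to reordering of blocks).

Per-block formulas:
  For a 3×3 Jordan block J_3(2): exp(t · J_3(2)) = e^(2t)·(I + t·N + (t^2/2)·N^2), where N is the 3×3 nilpotent shift.

After assembling e^{tJ} and conjugating by P, we get:

e^{tB} =
  [-3*t^2*exp(2*t)/2 + 4*t*exp(2*t) + exp(2*t), 3*t^2*exp(2*t)/2 - 5*t*exp(2*t), t^2*exp(2*t) - 3*t*exp(2*t)]
  [3*t^2*exp(2*t)/2 + 2*t*exp(2*t), -3*t^2*exp(2*t)/2 - t*exp(2*t) + exp(2*t), -t^2*exp(2*t) - t*exp(2*t)]
  [-9*t^2*exp(2*t)/2 + 3*t*exp(2*t), 9*t^2*exp(2*t)/2 - 6*t*exp(2*t), 3*t^2*exp(2*t) - 3*t*exp(2*t) + exp(2*t)]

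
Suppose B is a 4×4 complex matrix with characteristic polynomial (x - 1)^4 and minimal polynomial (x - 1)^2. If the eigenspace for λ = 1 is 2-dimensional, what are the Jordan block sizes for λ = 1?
Block sizes for λ = 1: [2, 2]

Step 1 — from the characteristic polynomial, algebraic multiplicity of λ = 1 is 4. From dim ker(B − (1)·I) = 2, there are exactly 2 Jordan blocks for λ = 1.
Step 2 — from the minimal polynomial, the factor (x − 1)^2 tells us the largest block for λ = 1 has size 2.
Step 3 — with total size 4, 2 blocks, and largest block 2, the block sizes (in nonincreasing order) are [2, 2].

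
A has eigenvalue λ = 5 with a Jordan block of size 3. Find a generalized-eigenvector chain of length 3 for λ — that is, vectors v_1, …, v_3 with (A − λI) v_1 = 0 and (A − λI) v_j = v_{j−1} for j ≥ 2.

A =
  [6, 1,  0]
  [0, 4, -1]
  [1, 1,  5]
A Jordan chain for λ = 5 of length 3:
v_1 = (1, -1, 1)ᵀ
v_2 = (1, 0, 1)ᵀ
v_3 = (1, 0, 0)ᵀ

Let N = A − (5)·I. We want v_3 with N^3 v_3 = 0 but N^2 v_3 ≠ 0; then v_{j-1} := N · v_j for j = 3, …, 2.

Pick v_3 = (1, 0, 0)ᵀ.
Then v_2 = N · v_3 = (1, 0, 1)ᵀ.
Then v_1 = N · v_2 = (1, -1, 1)ᵀ.

Sanity check: (A − (5)·I) v_1 = (0, 0, 0)ᵀ = 0. ✓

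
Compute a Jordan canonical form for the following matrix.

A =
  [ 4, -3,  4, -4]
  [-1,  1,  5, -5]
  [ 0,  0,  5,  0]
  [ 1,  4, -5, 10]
J_3(5) ⊕ J_1(5)

The characteristic polynomial is
  det(x·I − A) = x^4 - 20*x^3 + 150*x^2 - 500*x + 625 = (x - 5)^4

Eigenvalues and multiplicities (the geometric multiplicity of λ is n − rank(A − λI), which equals the number of Jordan blocks for λ):
  λ = 5: algebraic multiplicity = 4, geometric multiplicity = 2

Determining the block sizes for each eigenvalue:
  λ = 5: with am = 4 and gm = 2, the partition is not yet determined (e.g. several partitions of 4 into 2 parts exist). Let N = A − (5)·I. Computing rank(N^1) = 2, rank(N^2) = 1, rank(N^3) = 0; the number of blocks of size ≥ j is rank(N^{j−1}) − rank(N^j), giving [2, 1, 1]. So we have 1 block(s) of size 3, 1 block(s) of size 1 → block sizes [3, 1]

Assembling the blocks gives a Jordan form
J =
  [5, 1, 0, 0]
  [0, 5, 1, 0]
  [0, 0, 5, 0]
  [0, 0, 0, 5]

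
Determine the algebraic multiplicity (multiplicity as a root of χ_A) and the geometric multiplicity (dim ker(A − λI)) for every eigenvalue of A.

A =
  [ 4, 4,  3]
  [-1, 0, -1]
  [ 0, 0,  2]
λ = 2: alg = 3, geom = 1

Step 1 — factor the characteristic polynomial to read off the algebraic multiplicities:
  χ_A(x) = (x - 2)^3

Step 2 — compute geometric multiplicities via the rank-nullity identity g(λ) = n − rank(A − λI):
  rank(A − (2)·I) = 2, so dim ker(A − (2)·I) = n − 2 = 1

Summary:
  λ = 2: algebraic multiplicity = 3, geometric multiplicity = 1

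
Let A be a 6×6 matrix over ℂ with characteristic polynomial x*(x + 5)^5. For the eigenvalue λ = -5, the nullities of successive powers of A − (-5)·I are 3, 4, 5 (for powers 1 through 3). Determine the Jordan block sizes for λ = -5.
Block sizes for λ = -5: [3, 1, 1]

From the dimensions of kernels of powers, the number of Jordan blocks of size at least j is d_j − d_{j−1} where d_j = dim ker(N^j) (with d_0 = 0). Computing the differences gives [3, 1, 1].
The number of blocks of size exactly k is (#blocks of size ≥ k) − (#blocks of size ≥ k + 1), so the partition is: 2 block(s) of size 1, 1 block(s) of size 3.
In nonincreasing order the block sizes are [3, 1, 1].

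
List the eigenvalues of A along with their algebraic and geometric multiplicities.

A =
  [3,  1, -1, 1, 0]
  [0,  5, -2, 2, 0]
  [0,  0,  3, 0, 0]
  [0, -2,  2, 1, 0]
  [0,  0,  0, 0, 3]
λ = 3: alg = 5, geom = 4

Step 1 — factor the characteristic polynomial to read off the algebraic multiplicities:
  χ_A(x) = (x - 3)^5

Step 2 — compute geometric multiplicities via the rank-nullity identity g(λ) = n − rank(A − λI):
  rank(A − (3)·I) = 1, so dim ker(A − (3)·I) = n − 1 = 4

Summary:
  λ = 3: algebraic multiplicity = 5, geometric multiplicity = 4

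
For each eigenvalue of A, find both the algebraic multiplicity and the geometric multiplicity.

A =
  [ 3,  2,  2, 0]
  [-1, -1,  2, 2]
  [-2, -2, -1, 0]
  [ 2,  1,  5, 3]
λ = 1: alg = 4, geom = 2

Step 1 — factor the characteristic polynomial to read off the algebraic multiplicities:
  χ_A(x) = (x - 1)^4

Step 2 — compute geometric multiplicities via the rank-nullity identity g(λ) = n − rank(A − λI):
  rank(A − (1)·I) = 2, so dim ker(A − (1)·I) = n − 2 = 2

Summary:
  λ = 1: algebraic multiplicity = 4, geometric multiplicity = 2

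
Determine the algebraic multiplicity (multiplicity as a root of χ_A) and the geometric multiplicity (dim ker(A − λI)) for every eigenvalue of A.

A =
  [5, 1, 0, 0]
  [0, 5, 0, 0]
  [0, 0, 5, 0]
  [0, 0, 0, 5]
λ = 5: alg = 4, geom = 3

Step 1 — factor the characteristic polynomial to read off the algebraic multiplicities:
  χ_A(x) = (x - 5)^4

Step 2 — compute geometric multiplicities via the rank-nullity identity g(λ) = n − rank(A − λI):
  rank(A − (5)·I) = 1, so dim ker(A − (5)·I) = n − 1 = 3

Summary:
  λ = 5: algebraic multiplicity = 4, geometric multiplicity = 3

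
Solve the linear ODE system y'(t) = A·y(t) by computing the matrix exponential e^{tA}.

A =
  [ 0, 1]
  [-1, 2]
e^{tA} =
  [-t*exp(t) + exp(t), t*exp(t)]
  [-t*exp(t), t*exp(t) + exp(t)]

Strategy: write A = P · J · P⁻¹ where J is a Jordan canonical form, so e^{tA} = P · e^{tJ} · P⁻¹, and e^{tJ} can be computed block-by-block.

A has Jordan form
J =
  [1, 1]
  [0, 1]
(up to reordering of blocks).

Per-block formulas:
  For a 2×2 Jordan block J_2(1): exp(t · J_2(1)) = e^(1t)·(I + t·N), where N is the 2×2 nilpotent shift.

After assembling e^{tJ} and conjugating by P, we get:

e^{tA} =
  [-t*exp(t) + exp(t), t*exp(t)]
  [-t*exp(t), t*exp(t) + exp(t)]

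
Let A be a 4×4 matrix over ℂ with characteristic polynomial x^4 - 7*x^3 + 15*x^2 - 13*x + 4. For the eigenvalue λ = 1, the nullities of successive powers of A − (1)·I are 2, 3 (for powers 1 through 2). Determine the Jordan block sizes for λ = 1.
Block sizes for λ = 1: [2, 1]

From the dimensions of kernels of powers, the number of Jordan blocks of size at least j is d_j − d_{j−1} where d_j = dim ker(N^j) (with d_0 = 0). Computing the differences gives [2, 1].
The number of blocks of size exactly k is (#blocks of size ≥ k) − (#blocks of size ≥ k + 1), so the partition is: 1 block(s) of size 1, 1 block(s) of size 2.
In nonincreasing order the block sizes are [2, 1].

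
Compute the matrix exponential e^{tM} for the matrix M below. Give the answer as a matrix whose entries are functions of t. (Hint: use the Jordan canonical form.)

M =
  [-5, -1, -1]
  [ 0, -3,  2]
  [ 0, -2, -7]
e^{tM} =
  [exp(-5*t), -t*exp(-5*t), -t*exp(-5*t)]
  [0, 2*t*exp(-5*t) + exp(-5*t), 2*t*exp(-5*t)]
  [0, -2*t*exp(-5*t), -2*t*exp(-5*t) + exp(-5*t)]

Strategy: write M = P · J · P⁻¹ where J is a Jordan canonical form, so e^{tM} = P · e^{tJ} · P⁻¹, and e^{tJ} can be computed block-by-block.

M has Jordan form
J =
  [-5,  1,  0]
  [ 0, -5,  0]
  [ 0,  0, -5]
(up to reordering of blocks).

Per-block formulas:
  For a 1×1 block at λ = -5: exp(t · [-5]) = [e^(-5t)].
  For a 2×2 Jordan block J_2(-5): exp(t · J_2(-5)) = e^(-5t)·(I + t·N), where N is the 2×2 nilpotent shift.

After assembling e^{tJ} and conjugating by P, we get:

e^{tM} =
  [exp(-5*t), -t*exp(-5*t), -t*exp(-5*t)]
  [0, 2*t*exp(-5*t) + exp(-5*t), 2*t*exp(-5*t)]
  [0, -2*t*exp(-5*t), -2*t*exp(-5*t) + exp(-5*t)]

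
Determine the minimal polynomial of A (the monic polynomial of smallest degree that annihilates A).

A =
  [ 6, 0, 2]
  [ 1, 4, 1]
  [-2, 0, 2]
x^2 - 8*x + 16

The characteristic polynomial is χ_A(x) = (x - 4)^3, so the eigenvalues are known. The minimal polynomial is
  m_A(x) = Π_λ (x − λ)^{k_λ}
where k_λ is the size of the *largest* Jordan block for λ (equivalently, the smallest k with (A − λI)^k v = 0 for every generalised eigenvector v of λ).

  λ = 4: largest Jordan block has size 2, contributing (x − 4)^2

So m_A(x) = (x - 4)^2 = x^2 - 8*x + 16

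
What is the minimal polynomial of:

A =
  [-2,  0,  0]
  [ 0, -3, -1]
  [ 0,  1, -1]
x^2 + 4*x + 4

The characteristic polynomial is χ_A(x) = (x + 2)^3, so the eigenvalues are known. The minimal polynomial is
  m_A(x) = Π_λ (x − λ)^{k_λ}
where k_λ is the size of the *largest* Jordan block for λ (equivalently, the smallest k with (A − λI)^k v = 0 for every generalised eigenvector v of λ).

  λ = -2: largest Jordan block has size 2, contributing (x + 2)^2

So m_A(x) = (x + 2)^2 = x^2 + 4*x + 4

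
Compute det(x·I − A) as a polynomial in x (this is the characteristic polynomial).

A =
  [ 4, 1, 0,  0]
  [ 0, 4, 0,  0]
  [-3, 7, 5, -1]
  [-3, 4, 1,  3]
x^4 - 16*x^3 + 96*x^2 - 256*x + 256

Expanding det(x·I − A) (e.g. by cofactor expansion or by noting that A is similar to its Jordan form J, which has the same characteristic polynomial as A) gives
  χ_A(x) = x^4 - 16*x^3 + 96*x^2 - 256*x + 256
which factors as (x - 4)^4. The eigenvalues (with algebraic multiplicities) are λ = 4 with multiplicity 4.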